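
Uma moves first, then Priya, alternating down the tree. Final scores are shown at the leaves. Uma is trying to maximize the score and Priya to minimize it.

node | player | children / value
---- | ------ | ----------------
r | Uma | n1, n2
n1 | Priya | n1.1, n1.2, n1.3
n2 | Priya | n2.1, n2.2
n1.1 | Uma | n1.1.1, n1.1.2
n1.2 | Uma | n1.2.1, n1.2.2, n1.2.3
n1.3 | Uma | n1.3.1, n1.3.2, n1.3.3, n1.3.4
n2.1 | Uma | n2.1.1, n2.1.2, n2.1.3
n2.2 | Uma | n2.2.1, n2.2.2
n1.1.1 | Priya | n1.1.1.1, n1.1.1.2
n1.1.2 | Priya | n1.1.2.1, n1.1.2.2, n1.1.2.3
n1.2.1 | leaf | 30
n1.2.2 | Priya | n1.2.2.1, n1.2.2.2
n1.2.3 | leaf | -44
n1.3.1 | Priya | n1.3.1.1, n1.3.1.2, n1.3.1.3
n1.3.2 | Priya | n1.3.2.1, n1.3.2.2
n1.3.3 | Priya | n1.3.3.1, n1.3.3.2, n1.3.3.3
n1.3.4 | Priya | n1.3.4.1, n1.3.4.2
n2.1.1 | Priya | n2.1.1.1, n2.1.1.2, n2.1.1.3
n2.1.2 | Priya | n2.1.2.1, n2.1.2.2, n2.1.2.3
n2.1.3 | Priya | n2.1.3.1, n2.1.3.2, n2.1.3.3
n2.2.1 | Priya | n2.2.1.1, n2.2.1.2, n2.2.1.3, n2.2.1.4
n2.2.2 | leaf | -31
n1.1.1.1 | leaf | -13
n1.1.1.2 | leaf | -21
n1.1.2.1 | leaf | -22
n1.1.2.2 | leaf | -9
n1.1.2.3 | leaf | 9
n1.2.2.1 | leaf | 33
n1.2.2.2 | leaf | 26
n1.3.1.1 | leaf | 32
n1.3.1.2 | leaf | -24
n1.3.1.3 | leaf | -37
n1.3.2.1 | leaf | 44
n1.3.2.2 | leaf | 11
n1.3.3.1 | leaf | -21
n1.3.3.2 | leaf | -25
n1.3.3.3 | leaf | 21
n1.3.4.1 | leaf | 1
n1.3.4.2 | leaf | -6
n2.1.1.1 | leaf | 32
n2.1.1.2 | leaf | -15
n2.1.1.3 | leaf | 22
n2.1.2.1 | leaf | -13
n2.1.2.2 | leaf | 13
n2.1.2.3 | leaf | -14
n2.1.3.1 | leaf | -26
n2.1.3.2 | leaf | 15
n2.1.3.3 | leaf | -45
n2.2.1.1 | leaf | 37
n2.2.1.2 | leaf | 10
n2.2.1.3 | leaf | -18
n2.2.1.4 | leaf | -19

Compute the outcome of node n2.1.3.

-45

n2.1.3 (Priya): min(-26, 15, -45) = -45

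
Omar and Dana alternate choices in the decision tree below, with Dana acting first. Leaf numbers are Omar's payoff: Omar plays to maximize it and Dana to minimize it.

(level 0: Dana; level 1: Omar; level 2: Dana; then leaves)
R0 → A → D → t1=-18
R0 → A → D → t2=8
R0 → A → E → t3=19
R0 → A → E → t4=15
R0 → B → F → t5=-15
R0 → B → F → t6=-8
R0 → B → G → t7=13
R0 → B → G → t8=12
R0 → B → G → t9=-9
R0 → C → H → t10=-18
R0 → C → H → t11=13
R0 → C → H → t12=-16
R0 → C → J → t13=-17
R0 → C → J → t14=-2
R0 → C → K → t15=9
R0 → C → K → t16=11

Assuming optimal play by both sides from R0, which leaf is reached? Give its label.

D (Dana): min(-18, 8) = -18
E (Dana): min(19, 15) = 15
A (Omar): max(-18, 15) = 15
F (Dana): min(-15, -8) = -15
G (Dana): min(13, 12, -9) = -9
B (Omar): max(-15, -9) = -9
H (Dana): min(-18, 13, -16) = -18
J (Dana): min(-17, -2) = -17
K (Dana): min(9, 11) = 9
C (Omar): max(-18, -17, 9) = 9
R0 (Dana): min(15, -9, 9) = -9
At R0, Dana picks B (lowest: -9).
At B, Omar picks G (highest: -9).
At G, Dana picks t9 (lowest: -9).
Terminal value -9.

t9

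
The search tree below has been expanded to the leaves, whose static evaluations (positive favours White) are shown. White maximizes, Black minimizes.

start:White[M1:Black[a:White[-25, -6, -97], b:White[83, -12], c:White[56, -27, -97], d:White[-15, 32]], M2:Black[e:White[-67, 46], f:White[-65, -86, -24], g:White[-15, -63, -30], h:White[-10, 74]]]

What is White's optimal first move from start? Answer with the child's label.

M1

a (White): max(-25, -6, -97) = -6
b (White): max(83, -12) = 83
c (White): max(56, -27, -97) = 56
d (White): max(-15, 32) = 32
M1 (Black): min(-6, 83, 56, 32) = -6
e (White): max(-67, 46) = 46
f (White): max(-65, -86, -24) = -24
g (White): max(-15, -63, -30) = -15
h (White): max(-10, 74) = 74
M2 (Black): min(46, -24, -15, 74) = -24
start (White): max(-6, -24) = -6
White at start wants the highest of {M1=-6, M2=-24}, so chooses M1.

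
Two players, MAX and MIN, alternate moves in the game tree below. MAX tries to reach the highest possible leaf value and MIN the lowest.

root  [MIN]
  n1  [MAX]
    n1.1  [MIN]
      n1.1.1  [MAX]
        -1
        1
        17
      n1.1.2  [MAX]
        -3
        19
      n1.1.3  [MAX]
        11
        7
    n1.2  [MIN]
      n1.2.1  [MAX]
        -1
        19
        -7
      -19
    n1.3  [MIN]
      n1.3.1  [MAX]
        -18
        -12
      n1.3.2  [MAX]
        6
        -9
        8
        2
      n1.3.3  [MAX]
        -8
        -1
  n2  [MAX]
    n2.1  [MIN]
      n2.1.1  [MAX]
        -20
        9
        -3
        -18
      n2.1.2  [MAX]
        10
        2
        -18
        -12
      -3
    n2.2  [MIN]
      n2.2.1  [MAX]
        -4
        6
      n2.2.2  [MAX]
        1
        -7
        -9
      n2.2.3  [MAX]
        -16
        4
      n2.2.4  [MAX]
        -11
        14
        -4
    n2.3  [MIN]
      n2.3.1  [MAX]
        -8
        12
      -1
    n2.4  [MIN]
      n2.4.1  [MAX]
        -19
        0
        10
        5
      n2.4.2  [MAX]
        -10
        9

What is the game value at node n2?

9

n2.1.1 (MAX): max(-20, 9, -3, -18) = 9
n2.1.2 (MAX): max(10, 2, -18, -12) = 10
n2.1 (MIN): min(9, 10, -3) = -3
n2.2.1 (MAX): max(-4, 6) = 6
n2.2.2 (MAX): max(1, -7, -9) = 1
n2.2.3 (MAX): max(-16, 4) = 4
n2.2.4 (MAX): max(-11, 14, -4) = 14
n2.2 (MIN): min(6, 1, 4, 14) = 1
n2.3.1 (MAX): max(-8, 12) = 12
n2.3 (MIN): min(12, -1) = -1
n2.4.1 (MAX): max(-19, 0, 10, 5) = 10
n2.4.2 (MAX): max(-10, 9) = 9
n2.4 (MIN): min(10, 9) = 9
n2 (MAX): max(-3, 1, -1, 9) = 9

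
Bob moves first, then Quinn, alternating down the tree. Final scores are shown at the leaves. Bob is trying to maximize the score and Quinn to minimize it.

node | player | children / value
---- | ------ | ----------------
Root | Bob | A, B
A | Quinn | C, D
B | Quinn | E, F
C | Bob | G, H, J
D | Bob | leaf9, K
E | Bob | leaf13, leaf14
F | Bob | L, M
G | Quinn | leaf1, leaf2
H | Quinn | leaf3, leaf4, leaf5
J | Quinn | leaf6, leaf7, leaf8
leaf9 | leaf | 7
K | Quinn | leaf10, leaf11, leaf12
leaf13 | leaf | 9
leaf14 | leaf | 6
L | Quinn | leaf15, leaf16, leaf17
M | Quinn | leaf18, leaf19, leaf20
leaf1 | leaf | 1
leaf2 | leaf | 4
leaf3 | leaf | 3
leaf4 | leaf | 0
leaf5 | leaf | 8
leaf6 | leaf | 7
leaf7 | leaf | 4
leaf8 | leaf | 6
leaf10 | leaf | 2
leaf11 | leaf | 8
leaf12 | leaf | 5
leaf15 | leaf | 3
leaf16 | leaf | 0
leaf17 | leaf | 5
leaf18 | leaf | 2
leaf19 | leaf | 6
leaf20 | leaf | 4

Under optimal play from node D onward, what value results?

K (Quinn): min(2, 8, 5) = 2
D (Bob): max(7, 2) = 7

7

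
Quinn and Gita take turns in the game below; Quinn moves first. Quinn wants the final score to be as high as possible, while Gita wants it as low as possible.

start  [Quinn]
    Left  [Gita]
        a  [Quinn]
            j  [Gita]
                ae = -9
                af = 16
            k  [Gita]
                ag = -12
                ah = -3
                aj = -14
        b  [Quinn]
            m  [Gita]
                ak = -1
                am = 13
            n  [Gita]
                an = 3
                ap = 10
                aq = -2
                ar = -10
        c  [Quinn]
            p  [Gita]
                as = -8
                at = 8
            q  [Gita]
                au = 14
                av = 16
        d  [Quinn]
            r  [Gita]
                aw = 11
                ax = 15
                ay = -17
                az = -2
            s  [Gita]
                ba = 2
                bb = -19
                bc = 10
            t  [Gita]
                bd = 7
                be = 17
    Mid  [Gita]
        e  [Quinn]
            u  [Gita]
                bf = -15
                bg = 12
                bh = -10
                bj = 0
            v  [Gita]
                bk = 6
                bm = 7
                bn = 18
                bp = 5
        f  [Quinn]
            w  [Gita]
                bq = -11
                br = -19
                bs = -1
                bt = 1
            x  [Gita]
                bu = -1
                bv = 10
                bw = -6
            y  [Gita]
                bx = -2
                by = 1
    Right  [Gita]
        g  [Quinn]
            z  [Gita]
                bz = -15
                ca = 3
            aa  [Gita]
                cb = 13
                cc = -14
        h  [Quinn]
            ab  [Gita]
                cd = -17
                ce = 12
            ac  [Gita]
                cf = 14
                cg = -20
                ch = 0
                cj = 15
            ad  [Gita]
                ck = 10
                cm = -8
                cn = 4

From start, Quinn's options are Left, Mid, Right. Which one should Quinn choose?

j (Gita): min(-9, 16) = -9
k (Gita): min(-12, -3, -14) = -14
a (Quinn): max(-9, -14) = -9
m (Gita): min(-1, 13) = -1
n (Gita): min(3, 10, -2, -10) = -10
b (Quinn): max(-1, -10) = -1
p (Gita): min(-8, 8) = -8
q (Gita): min(14, 16) = 14
c (Quinn): max(-8, 14) = 14
r (Gita): min(11, 15, -17, -2) = -17
s (Gita): min(2, -19, 10) = -19
t (Gita): min(7, 17) = 7
d (Quinn): max(-17, -19, 7) = 7
Left (Gita): min(-9, -1, 14, 7) = -9
u (Gita): min(-15, 12, -10, 0) = -15
v (Gita): min(6, 7, 18, 5) = 5
e (Quinn): max(-15, 5) = 5
w (Gita): min(-11, -19, -1, 1) = -19
x (Gita): min(-1, 10, -6) = -6
y (Gita): min(-2, 1) = -2
f (Quinn): max(-19, -6, -2) = -2
Mid (Gita): min(5, -2) = -2
z (Gita): min(-15, 3) = -15
aa (Gita): min(13, -14) = -14
g (Quinn): max(-15, -14) = -14
ab (Gita): min(-17, 12) = -17
ac (Gita): min(14, -20, 0, 15) = -20
ad (Gita): min(10, -8, 4) = -8
h (Quinn): max(-17, -20, -8) = -8
Right (Gita): min(-14, -8) = -14
start (Quinn): max(-9, -2, -14) = -2
Quinn at start wants the highest of {Left=-9, Mid=-2, Right=-14}, so chooses Mid.

Mid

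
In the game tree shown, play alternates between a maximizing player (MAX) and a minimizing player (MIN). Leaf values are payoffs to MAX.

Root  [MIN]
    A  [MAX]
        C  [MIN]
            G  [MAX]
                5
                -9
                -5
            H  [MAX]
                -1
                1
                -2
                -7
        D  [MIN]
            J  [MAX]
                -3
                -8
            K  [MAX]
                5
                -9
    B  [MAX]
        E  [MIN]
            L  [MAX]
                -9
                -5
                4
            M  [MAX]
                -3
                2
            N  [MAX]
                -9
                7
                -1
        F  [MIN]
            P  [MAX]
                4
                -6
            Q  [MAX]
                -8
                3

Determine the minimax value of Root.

1

G (MAX): max(5, -9, -5) = 5
H (MAX): max(-1, 1, -2, -7) = 1
C (MIN): min(5, 1) = 1
J (MAX): max(-3, -8) = -3
K (MAX): max(5, -9) = 5
D (MIN): min(-3, 5) = -3
A (MAX): max(1, -3) = 1
L (MAX): max(-9, -5, 4) = 4
M (MAX): max(-3, 2) = 2
N (MAX): max(-9, 7, -1) = 7
E (MIN): min(4, 2, 7) = 2
P (MAX): max(4, -6) = 4
Q (MAX): max(-8, 3) = 3
F (MIN): min(4, 3) = 3
B (MAX): max(2, 3) = 3
Root (MIN): min(1, 3) = 1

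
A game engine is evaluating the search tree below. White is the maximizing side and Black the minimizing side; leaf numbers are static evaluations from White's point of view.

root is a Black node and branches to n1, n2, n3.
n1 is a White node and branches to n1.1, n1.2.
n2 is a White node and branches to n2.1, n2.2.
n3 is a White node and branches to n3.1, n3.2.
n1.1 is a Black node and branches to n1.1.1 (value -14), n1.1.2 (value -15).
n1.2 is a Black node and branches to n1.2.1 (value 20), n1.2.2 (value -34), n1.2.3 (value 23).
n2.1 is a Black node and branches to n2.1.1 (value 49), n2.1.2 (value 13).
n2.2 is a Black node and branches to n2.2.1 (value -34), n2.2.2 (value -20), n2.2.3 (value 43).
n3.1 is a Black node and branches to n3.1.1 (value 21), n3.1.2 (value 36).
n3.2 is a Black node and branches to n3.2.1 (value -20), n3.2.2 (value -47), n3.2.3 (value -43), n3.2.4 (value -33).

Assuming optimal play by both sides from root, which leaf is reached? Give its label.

n1.1 (Black): min(-14, -15) = -15
n1.2 (Black): min(20, -34, 23) = -34
n1 (White): max(-15, -34) = -15
n2.1 (Black): min(49, 13) = 13
n2.2 (Black): min(-34, -20, 43) = -34
n2 (White): max(13, -34) = 13
n3.1 (Black): min(21, 36) = 21
n3.2 (Black): min(-20, -47, -43, -33) = -47
n3 (White): max(21, -47) = 21
root (Black): min(-15, 13, 21) = -15
At root, Black picks n1 (lowest: -15).
At n1, White picks n1.1 (highest: -15).
At n1.1, Black picks n1.1.2 (lowest: -15).
Terminal value -15.

n1.1.2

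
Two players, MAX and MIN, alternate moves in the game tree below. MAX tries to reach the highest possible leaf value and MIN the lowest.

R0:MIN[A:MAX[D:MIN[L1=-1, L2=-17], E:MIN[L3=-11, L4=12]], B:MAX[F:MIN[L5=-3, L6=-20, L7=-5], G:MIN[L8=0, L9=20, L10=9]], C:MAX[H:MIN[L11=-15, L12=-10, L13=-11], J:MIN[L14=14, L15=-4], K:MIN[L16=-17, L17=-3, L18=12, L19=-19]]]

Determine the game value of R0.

-11

D (MIN): min(-1, -17) = -17
E (MIN): min(-11, 12) = -11
A (MAX): max(-17, -11) = -11
F (MIN): min(-3, -20, -5) = -20
G (MIN): min(0, 20, 9) = 0
B (MAX): max(-20, 0) = 0
H (MIN): min(-15, -10, -11) = -15
J (MIN): min(14, -4) = -4
K (MIN): min(-17, -3, 12, -19) = -19
C (MAX): max(-15, -4, -19) = -4
R0 (MIN): min(-11, 0, -4) = -11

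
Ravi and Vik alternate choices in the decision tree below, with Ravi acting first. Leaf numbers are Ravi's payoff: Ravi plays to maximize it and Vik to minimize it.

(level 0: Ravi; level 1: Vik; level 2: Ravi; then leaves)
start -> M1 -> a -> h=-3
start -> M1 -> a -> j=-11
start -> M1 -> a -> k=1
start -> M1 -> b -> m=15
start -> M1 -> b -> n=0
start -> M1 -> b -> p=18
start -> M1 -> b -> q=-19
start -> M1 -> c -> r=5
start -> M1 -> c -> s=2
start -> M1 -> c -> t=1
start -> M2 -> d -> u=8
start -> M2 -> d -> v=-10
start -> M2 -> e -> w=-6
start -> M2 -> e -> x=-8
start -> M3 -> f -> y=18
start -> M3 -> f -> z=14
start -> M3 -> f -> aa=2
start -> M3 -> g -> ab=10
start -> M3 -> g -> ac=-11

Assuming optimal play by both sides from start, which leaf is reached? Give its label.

ab

a (Ravi): max(-3, -11, 1) = 1
b (Ravi): max(15, 0, 18, -19) = 18
c (Ravi): max(5, 2, 1) = 5
M1 (Vik): min(1, 18, 5) = 1
d (Ravi): max(8, -10) = 8
e (Ravi): max(-6, -8) = -6
M2 (Vik): min(8, -6) = -6
f (Ravi): max(18, 14, 2) = 18
g (Ravi): max(10, -11) = 10
M3 (Vik): min(18, 10) = 10
start (Ravi): max(1, -6, 10) = 10
At start, Ravi picks M3 (highest: 10).
At M3, Vik picks g (lowest: 10).
At g, Ravi picks ab (highest: 10).
Terminal value 10.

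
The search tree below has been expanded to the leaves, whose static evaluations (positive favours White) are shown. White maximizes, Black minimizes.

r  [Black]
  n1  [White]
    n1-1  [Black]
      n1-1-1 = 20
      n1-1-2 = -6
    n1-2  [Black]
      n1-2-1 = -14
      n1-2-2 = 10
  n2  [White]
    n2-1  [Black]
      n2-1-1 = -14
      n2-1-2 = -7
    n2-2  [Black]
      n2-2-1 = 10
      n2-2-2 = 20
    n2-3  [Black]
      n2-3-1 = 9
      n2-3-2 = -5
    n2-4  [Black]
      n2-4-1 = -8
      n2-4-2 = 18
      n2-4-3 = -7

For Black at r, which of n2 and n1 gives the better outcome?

n1

n2-1 (Black): min(-14, -7) = -14
n2-2 (Black): min(10, 20) = 10
n2-3 (Black): min(9, -5) = -5
n2-4 (Black): min(-8, 18, -7) = -8
n2 (White): max(-14, 10, -5, -8) = 10
n1-1 (Black): min(20, -6) = -6
n1-2 (Black): min(-14, 10) = -14
n1 (White): max(-6, -14) = -6
Black prefers the lower value; n2=10, n1=-6. n1 is better since -6 < 10.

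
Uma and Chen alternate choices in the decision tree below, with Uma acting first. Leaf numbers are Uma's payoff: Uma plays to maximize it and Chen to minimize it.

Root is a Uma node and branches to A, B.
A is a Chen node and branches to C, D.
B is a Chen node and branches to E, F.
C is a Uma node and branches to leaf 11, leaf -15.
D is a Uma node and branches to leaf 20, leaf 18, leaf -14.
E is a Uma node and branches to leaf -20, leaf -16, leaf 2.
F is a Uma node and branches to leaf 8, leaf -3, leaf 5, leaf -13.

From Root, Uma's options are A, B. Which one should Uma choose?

A

C (Uma): max(11, -15) = 11
D (Uma): max(20, 18, -14) = 20
A (Chen): min(11, 20) = 11
E (Uma): max(-20, -16, 2) = 2
F (Uma): max(8, -3, 5, -13) = 8
B (Chen): min(2, 8) = 2
Root (Uma): max(11, 2) = 11
Uma at Root wants the highest of {A=11, B=2}, so chooses A.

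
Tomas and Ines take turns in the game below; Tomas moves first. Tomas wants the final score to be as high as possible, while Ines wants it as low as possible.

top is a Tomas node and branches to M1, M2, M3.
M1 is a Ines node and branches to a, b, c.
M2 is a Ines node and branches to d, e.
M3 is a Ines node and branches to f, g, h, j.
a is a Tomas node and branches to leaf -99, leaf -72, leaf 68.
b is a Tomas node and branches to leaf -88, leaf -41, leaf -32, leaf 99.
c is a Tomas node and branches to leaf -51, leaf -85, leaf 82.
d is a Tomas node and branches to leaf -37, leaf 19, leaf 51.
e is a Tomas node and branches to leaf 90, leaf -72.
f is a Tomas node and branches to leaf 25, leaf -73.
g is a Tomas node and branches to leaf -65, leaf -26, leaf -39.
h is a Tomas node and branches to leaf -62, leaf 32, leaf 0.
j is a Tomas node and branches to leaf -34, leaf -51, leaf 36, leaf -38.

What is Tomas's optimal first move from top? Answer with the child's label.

a (Tomas): max(-99, -72, 68) = 68
b (Tomas): max(-88, -41, -32, 99) = 99
c (Tomas): max(-51, -85, 82) = 82
M1 (Ines): min(68, 99, 82) = 68
d (Tomas): max(-37, 19, 51) = 51
e (Tomas): max(90, -72) = 90
M2 (Ines): min(51, 90) = 51
f (Tomas): max(25, -73) = 25
g (Tomas): max(-65, -26, -39) = -26
h (Tomas): max(-62, 32, 0) = 32
j (Tomas): max(-34, -51, 36, -38) = 36
M3 (Ines): min(25, -26, 32, 36) = -26
top (Tomas): max(68, 51, -26) = 68
Tomas at top wants the highest of {M1=68, M2=51, M3=-26}, so chooses M1.

M1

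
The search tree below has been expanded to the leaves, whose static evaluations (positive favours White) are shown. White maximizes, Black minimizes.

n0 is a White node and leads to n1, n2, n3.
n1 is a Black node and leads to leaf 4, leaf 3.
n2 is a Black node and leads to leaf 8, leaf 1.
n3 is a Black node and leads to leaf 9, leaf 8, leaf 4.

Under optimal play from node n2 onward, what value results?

n2 (Black): min(8, 1) = 1

1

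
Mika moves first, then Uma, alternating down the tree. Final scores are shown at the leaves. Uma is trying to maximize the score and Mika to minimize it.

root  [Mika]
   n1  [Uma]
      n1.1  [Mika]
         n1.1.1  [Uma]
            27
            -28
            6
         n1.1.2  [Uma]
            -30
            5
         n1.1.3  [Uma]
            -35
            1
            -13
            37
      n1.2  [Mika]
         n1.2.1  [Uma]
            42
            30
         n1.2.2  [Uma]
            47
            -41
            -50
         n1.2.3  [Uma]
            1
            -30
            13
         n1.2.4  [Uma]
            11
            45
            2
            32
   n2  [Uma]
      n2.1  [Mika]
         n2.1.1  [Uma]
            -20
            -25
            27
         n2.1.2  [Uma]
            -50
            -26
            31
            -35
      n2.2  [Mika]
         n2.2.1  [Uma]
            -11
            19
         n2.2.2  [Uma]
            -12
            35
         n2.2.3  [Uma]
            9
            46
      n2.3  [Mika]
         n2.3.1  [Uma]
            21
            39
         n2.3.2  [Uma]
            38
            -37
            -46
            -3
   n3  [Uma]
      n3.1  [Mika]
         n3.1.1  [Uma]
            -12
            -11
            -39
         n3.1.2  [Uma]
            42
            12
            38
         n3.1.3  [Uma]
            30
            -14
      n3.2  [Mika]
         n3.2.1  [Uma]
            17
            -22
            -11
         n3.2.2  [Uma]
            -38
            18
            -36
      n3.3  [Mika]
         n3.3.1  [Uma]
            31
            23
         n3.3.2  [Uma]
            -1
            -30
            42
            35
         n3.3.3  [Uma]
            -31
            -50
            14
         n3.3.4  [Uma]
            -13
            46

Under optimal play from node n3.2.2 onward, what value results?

18

n3.2.2 (Uma): max(-38, 18, -36) = 18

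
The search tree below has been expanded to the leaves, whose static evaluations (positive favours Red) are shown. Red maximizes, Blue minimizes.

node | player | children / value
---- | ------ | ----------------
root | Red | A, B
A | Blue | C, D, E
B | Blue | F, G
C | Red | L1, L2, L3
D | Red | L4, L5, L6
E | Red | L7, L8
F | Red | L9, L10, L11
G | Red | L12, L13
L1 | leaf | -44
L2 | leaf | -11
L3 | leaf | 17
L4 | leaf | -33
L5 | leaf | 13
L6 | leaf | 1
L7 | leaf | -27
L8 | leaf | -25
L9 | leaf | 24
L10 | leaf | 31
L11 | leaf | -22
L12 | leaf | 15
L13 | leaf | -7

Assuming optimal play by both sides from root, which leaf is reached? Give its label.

C (Red): max(-44, -11, 17) = 17
D (Red): max(-33, 13, 1) = 13
E (Red): max(-27, -25) = -25
A (Blue): min(17, 13, -25) = -25
F (Red): max(24, 31, -22) = 31
G (Red): max(15, -7) = 15
B (Blue): min(31, 15) = 15
root (Red): max(-25, 15) = 15
At root, Red picks B (highest: 15).
At B, Blue picks G (lowest: 15).
At G, Red picks L12 (highest: 15).
Terminal value 15.

L12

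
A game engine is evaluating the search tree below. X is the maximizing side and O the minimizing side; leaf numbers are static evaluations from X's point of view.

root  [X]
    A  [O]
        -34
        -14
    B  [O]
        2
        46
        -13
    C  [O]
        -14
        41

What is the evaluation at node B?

B (O): min(2, 46, -13) = -13

-13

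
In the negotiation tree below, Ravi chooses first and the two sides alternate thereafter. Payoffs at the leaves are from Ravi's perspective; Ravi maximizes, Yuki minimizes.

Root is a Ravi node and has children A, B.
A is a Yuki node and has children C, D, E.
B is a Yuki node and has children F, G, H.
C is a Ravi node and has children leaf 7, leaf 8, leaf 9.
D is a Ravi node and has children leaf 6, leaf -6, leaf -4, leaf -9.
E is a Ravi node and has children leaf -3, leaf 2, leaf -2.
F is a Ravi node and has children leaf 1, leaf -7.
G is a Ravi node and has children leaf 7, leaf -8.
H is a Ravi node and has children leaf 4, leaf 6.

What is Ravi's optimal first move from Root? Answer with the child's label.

A

C (Ravi): max(7, 8, 9) = 9
D (Ravi): max(6, -6, -4, -9) = 6
E (Ravi): max(-3, 2, -2) = 2
A (Yuki): min(9, 6, 2) = 2
F (Ravi): max(1, -7) = 1
G (Ravi): max(7, -8) = 7
H (Ravi): max(4, 6) = 6
B (Yuki): min(1, 7, 6) = 1
Root (Ravi): max(2, 1) = 2
Ravi at Root wants the highest of {A=2, B=1}, so chooses A.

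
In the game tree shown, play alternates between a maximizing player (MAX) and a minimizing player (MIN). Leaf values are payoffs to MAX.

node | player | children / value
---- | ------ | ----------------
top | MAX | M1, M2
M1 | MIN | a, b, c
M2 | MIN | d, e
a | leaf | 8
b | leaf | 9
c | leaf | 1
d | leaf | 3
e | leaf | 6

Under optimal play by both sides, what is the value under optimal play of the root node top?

3

M1 (MIN): min(8, 9, 1) = 1
M2 (MIN): min(3, 6) = 3
top (MAX): max(1, 3) = 3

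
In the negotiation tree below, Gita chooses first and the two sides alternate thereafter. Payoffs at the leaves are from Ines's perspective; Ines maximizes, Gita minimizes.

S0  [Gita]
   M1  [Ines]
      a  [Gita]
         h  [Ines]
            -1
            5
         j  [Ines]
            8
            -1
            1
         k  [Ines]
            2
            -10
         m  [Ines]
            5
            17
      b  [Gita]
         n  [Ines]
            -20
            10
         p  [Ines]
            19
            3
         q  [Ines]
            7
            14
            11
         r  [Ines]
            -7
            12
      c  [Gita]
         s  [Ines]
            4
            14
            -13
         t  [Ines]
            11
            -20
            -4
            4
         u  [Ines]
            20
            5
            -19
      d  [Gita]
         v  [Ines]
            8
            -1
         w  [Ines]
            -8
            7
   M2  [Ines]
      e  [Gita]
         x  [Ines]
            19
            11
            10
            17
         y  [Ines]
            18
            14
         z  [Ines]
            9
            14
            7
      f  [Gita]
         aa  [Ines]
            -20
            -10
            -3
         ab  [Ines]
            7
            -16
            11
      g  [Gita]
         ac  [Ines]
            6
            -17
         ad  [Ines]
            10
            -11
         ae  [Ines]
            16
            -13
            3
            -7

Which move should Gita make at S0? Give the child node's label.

M1

h (Ines): max(-1, 5) = 5
j (Ines): max(8, -1, 1) = 8
k (Ines): max(2, -10) = 2
m (Ines): max(5, 17) = 17
a (Gita): min(5, 8, 2, 17) = 2
n (Ines): max(-20, 10) = 10
p (Ines): max(19, 3) = 19
q (Ines): max(7, 14, 11) = 14
r (Ines): max(-7, 12) = 12
b (Gita): min(10, 19, 14, 12) = 10
s (Ines): max(4, 14, -13) = 14
t (Ines): max(11, -20, -4, 4) = 11
u (Ines): max(20, 5, -19) = 20
c (Gita): min(14, 11, 20) = 11
v (Ines): max(8, -1) = 8
w (Ines): max(-8, 7) = 7
d (Gita): min(8, 7) = 7
M1 (Ines): max(2, 10, 11, 7) = 11
x (Ines): max(19, 11, 10, 17) = 19
y (Ines): max(18, 14) = 18
z (Ines): max(9, 14, 7) = 14
e (Gita): min(19, 18, 14) = 14
aa (Ines): max(-20, -10, -3) = -3
ab (Ines): max(7, -16, 11) = 11
f (Gita): min(-3, 11) = -3
ac (Ines): max(6, -17) = 6
ad (Ines): max(10, -11) = 10
ae (Ines): max(16, -13, 3, -7) = 16
g (Gita): min(6, 10, 16) = 6
M2 (Ines): max(14, -3, 6) = 14
S0 (Gita): min(11, 14) = 11
Gita at S0 wants the lowest of {M1=11, M2=14}, so chooses M1.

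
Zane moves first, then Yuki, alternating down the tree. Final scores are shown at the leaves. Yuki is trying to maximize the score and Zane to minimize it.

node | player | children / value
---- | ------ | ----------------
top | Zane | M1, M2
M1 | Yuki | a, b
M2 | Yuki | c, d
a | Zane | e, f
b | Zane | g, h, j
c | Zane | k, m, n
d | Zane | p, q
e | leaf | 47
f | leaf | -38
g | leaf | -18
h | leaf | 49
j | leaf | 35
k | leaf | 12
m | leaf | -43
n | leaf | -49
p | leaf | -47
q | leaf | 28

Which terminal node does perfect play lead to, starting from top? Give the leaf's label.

a (Zane): min(47, -38) = -38
b (Zane): min(-18, 49, 35) = -18
M1 (Yuki): max(-38, -18) = -18
c (Zane): min(12, -43, -49) = -49
d (Zane): min(-47, 28) = -47
M2 (Yuki): max(-49, -47) = -47
top (Zane): min(-18, -47) = -47
At top, Zane picks M2 (lowest: -47).
At M2, Yuki picks d (highest: -47).
At d, Zane picks p (lowest: -47).
Terminal value -47.

p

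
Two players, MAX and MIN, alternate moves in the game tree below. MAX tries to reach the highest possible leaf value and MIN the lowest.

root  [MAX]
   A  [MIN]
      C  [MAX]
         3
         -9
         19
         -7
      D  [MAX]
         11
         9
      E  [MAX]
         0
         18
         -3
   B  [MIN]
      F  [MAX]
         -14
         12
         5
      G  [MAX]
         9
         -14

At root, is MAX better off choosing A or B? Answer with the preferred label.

C (MAX): max(3, -9, 19, -7) = 19
D (MAX): max(11, 9) = 11
E (MAX): max(0, 18, -3) = 18
A (MIN): min(19, 11, 18) = 11
F (MAX): max(-14, 12, 5) = 12
G (MAX): max(9, -14) = 9
B (MIN): min(12, 9) = 9
MAX prefers the higher value; A=11, B=9. A is better since 11 > 9.

A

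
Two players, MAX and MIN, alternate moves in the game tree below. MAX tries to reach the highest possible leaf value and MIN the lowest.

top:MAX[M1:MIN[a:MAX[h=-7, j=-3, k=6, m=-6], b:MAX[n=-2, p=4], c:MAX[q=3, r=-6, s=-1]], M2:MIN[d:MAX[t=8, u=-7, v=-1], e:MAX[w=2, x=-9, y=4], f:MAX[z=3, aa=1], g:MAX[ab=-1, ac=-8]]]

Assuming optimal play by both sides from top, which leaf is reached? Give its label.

a (MAX): max(-7, -3, 6, -6) = 6
b (MAX): max(-2, 4) = 4
c (MAX): max(3, -6, -1) = 3
M1 (MIN): min(6, 4, 3) = 3
d (MAX): max(8, -7, -1) = 8
e (MAX): max(2, -9, 4) = 4
f (MAX): max(3, 1) = 3
g (MAX): max(-1, -8) = -1
M2 (MIN): min(8, 4, 3, -1) = -1
top (MAX): max(3, -1) = 3
At top, MAX picks M1 (highest: 3).
At M1, MIN picks c (lowest: 3).
At c, MAX picks q (highest: 3).
Terminal value 3.

q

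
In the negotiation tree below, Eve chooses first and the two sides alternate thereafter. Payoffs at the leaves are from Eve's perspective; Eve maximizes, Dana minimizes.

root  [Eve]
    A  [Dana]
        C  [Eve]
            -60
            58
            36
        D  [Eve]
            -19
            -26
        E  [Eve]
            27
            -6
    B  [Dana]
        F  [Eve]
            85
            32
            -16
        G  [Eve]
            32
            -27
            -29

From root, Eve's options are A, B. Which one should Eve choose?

C (Eve): max(-60, 58, 36) = 58
D (Eve): max(-19, -26) = -19
E (Eve): max(27, -6) = 27
A (Dana): min(58, -19, 27) = -19
F (Eve): max(85, 32, -16) = 85
G (Eve): max(32, -27, -29) = 32
B (Dana): min(85, 32) = 32
root (Eve): max(-19, 32) = 32
Eve at root wants the highest of {A=-19, B=32}, so chooses B.

B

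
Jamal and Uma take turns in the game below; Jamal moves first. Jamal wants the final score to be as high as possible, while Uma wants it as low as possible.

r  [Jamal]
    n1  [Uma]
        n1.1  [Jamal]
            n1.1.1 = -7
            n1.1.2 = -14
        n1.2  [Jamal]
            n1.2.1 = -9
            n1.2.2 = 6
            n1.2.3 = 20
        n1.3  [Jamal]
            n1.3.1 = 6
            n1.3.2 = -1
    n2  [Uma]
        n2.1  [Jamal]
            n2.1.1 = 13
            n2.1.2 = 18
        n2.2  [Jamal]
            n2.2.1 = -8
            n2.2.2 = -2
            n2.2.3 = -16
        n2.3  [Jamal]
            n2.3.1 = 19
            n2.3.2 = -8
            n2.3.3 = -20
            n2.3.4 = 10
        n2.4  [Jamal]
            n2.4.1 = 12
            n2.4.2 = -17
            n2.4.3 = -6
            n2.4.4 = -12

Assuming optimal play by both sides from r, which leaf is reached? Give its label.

n1.1 (Jamal): max(-7, -14) = -7
n1.2 (Jamal): max(-9, 6, 20) = 20
n1.3 (Jamal): max(6, -1) = 6
n1 (Uma): min(-7, 20, 6) = -7
n2.1 (Jamal): max(13, 18) = 18
n2.2 (Jamal): max(-8, -2, -16) = -2
n2.3 (Jamal): max(19, -8, -20, 10) = 19
n2.4 (Jamal): max(12, -17, -6, -12) = 12
n2 (Uma): min(18, -2, 19, 12) = -2
r (Jamal): max(-7, -2) = -2
At r, Jamal picks n2 (highest: -2).
At n2, Uma picks n2.2 (lowest: -2).
At n2.2, Jamal picks n2.2.2 (highest: -2).
Terminal value -2.

n2.2.2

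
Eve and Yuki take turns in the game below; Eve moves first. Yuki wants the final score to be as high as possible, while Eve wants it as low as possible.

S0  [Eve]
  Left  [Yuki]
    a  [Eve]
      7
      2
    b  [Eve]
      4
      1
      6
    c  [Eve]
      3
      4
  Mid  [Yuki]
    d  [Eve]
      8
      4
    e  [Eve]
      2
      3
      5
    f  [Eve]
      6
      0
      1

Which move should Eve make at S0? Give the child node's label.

a (Eve): min(7, 2) = 2
b (Eve): min(4, 1, 6) = 1
c (Eve): min(3, 4) = 3
Left (Yuki): max(2, 1, 3) = 3
d (Eve): min(8, 4) = 4
e (Eve): min(2, 3, 5) = 2
f (Eve): min(6, 0, 1) = 0
Mid (Yuki): max(4, 2, 0) = 4
S0 (Eve): min(3, 4) = 3
Eve at S0 wants the lowest of {Left=3, Mid=4}, so chooses Left.

Left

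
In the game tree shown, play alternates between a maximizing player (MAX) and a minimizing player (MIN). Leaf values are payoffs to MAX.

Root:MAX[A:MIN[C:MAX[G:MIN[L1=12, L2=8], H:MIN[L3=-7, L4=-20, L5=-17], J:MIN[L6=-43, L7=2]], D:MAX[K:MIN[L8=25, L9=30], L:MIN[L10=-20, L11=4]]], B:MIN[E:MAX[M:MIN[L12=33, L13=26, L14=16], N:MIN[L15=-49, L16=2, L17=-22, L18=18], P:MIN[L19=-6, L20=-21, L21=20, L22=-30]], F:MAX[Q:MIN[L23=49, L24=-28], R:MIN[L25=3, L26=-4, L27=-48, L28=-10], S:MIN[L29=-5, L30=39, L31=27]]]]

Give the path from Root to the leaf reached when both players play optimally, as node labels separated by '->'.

Root -> A -> C -> G -> L2

G (MIN): min(12, 8) = 8
H (MIN): min(-7, -20, -17) = -20
J (MIN): min(-43, 2) = -43
C (MAX): max(8, -20, -43) = 8
K (MIN): min(25, 30) = 25
L (MIN): min(-20, 4) = -20
D (MAX): max(25, -20) = 25
A (MIN): min(8, 25) = 8
M (MIN): min(33, 26, 16) = 16
N (MIN): min(-49, 2, -22, 18) = -49
P (MIN): min(-6, -21, 20, -30) = -30
E (MAX): max(16, -49, -30) = 16
Q (MIN): min(49, -28) = -28
R (MIN): min(3, -4, -48, -10) = -48
S (MIN): min(-5, 39, 27) = -5
F (MAX): max(-28, -48, -5) = -5
B (MIN): min(16, -5) = -5
Root (MAX): max(8, -5) = 8
At Root, MAX picks A (highest: 8).
At A, MIN picks C (lowest: 8).
At C, MAX picks G (highest: 8).
At G, MIN picks L2 (lowest: 8).
Terminal value 8.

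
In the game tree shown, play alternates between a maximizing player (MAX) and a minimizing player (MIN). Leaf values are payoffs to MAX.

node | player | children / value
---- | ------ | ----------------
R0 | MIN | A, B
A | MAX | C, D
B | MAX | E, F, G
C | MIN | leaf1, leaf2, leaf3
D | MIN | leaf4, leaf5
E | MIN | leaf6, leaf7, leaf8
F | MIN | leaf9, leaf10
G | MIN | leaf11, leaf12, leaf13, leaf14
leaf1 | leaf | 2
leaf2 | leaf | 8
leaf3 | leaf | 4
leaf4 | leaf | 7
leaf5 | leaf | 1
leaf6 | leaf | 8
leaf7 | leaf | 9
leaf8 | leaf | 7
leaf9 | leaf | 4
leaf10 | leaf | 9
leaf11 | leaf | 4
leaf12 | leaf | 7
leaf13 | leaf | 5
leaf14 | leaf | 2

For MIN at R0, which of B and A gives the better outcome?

E (MIN): min(8, 9, 7) = 7
F (MIN): min(4, 9) = 4
G (MIN): min(4, 7, 5, 2) = 2
B (MAX): max(7, 4, 2) = 7
C (MIN): min(2, 8, 4) = 2
D (MIN): min(7, 1) = 1
A (MAX): max(2, 1) = 2
MIN prefers the lower value; B=7, A=2. A is better since 2 < 7.

A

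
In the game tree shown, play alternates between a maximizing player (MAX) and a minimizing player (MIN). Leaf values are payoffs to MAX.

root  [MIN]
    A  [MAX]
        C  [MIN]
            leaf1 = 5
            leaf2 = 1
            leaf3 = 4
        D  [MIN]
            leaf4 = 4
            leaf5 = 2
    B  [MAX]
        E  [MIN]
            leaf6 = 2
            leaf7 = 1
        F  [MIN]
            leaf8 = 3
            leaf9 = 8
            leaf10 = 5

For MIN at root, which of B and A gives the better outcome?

A

E (MIN): min(2, 1) = 1
F (MIN): min(3, 8, 5) = 3
B (MAX): max(1, 3) = 3
C (MIN): min(5, 1, 4) = 1
D (MIN): min(4, 2) = 2
A (MAX): max(1, 2) = 2
MIN prefers the lower value; B=3, A=2. A is better since 2 < 3.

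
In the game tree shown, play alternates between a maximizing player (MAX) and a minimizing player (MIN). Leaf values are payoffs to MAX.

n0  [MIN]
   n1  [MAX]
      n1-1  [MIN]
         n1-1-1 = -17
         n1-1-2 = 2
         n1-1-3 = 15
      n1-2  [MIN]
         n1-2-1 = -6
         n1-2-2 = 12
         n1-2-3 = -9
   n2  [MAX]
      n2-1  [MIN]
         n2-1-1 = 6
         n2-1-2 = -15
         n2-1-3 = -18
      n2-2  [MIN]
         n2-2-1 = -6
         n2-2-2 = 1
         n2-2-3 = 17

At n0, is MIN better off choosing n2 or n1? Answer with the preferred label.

n2-1 (MIN): min(6, -15, -18) = -18
n2-2 (MIN): min(-6, 1, 17) = -6
n2 (MAX): max(-18, -6) = -6
n1-1 (MIN): min(-17, 2, 15) = -17
n1-2 (MIN): min(-6, 12, -9) = -9
n1 (MAX): max(-17, -9) = -9
MIN prefers the lower value; n2=-6, n1=-9. n1 is better since -9 < -6.

n1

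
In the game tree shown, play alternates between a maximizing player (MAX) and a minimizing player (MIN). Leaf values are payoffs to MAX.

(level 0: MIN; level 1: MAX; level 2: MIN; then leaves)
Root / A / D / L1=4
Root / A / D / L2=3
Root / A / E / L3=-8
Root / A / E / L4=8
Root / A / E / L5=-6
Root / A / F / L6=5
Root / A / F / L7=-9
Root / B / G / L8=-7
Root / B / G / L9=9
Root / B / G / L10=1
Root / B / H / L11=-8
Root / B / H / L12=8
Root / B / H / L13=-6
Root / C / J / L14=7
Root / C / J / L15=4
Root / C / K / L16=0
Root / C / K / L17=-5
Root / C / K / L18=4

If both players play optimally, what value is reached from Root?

-7

D (MIN): min(4, 3) = 3
E (MIN): min(-8, 8, -6) = -8
F (MIN): min(5, -9) = -9
A (MAX): max(3, -8, -9) = 3
G (MIN): min(-7, 9, 1) = -7
H (MIN): min(-8, 8, -6) = -8
B (MAX): max(-7, -8) = -7
J (MIN): min(7, 4) = 4
K (MIN): min(0, -5, 4) = -5
C (MAX): max(4, -5) = 4
Root (MIN): min(3, -7, 4) = -7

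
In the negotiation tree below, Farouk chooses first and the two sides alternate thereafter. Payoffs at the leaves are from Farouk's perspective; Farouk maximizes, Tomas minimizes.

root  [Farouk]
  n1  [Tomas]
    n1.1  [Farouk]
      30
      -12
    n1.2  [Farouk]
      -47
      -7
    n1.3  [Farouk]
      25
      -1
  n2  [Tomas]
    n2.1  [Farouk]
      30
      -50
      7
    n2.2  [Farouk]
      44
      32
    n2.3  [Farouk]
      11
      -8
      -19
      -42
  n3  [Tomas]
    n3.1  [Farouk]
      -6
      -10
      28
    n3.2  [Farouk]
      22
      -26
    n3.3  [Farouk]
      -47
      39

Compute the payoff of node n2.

11

n2.1 (Farouk): max(30, -50, 7) = 30
n2.2 (Farouk): max(44, 32) = 44
n2.3 (Farouk): max(11, -8, -19, -42) = 11
n2 (Tomas): min(30, 44, 11) = 11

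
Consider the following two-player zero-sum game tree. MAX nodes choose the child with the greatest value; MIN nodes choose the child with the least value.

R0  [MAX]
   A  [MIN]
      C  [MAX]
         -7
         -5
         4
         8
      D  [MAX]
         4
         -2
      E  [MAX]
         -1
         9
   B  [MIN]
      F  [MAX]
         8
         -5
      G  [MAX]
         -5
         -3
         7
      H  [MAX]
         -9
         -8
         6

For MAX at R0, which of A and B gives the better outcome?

C (MAX): max(-7, -5, 4, 8) = 8
D (MAX): max(4, -2) = 4
E (MAX): max(-1, 9) = 9
A (MIN): min(8, 4, 9) = 4
F (MAX): max(8, -5) = 8
G (MAX): max(-5, -3, 7) = 7
H (MAX): max(-9, -8, 6) = 6
B (MIN): min(8, 7, 6) = 6
MAX prefers the higher value; A=4, B=6. B is better since 6 > 4.

B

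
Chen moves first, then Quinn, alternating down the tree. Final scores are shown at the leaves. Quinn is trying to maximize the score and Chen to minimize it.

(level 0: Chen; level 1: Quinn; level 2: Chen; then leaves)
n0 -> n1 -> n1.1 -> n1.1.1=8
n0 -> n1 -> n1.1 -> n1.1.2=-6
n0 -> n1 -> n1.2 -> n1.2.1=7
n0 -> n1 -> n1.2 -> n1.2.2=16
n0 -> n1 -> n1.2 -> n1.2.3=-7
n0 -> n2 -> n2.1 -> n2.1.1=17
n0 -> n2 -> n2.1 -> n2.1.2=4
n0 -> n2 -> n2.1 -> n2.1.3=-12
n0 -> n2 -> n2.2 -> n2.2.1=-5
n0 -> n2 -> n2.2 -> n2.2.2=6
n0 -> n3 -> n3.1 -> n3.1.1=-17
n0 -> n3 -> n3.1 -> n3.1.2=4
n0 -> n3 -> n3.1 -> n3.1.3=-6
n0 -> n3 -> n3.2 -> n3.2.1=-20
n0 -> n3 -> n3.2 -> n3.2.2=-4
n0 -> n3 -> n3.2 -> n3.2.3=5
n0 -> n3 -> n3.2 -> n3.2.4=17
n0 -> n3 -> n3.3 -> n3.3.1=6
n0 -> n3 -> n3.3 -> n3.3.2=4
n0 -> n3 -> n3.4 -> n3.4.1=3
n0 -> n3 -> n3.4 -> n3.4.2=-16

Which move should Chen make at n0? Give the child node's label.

n1

n1.1 (Chen): min(8, -6) = -6
n1.2 (Chen): min(7, 16, -7) = -7
n1 (Quinn): max(-6, -7) = -6
n2.1 (Chen): min(17, 4, -12) = -12
n2.2 (Chen): min(-5, 6) = -5
n2 (Quinn): max(-12, -5) = -5
n3.1 (Chen): min(-17, 4, -6) = -17
n3.2 (Chen): min(-20, -4, 5, 17) = -20
n3.3 (Chen): min(6, 4) = 4
n3.4 (Chen): min(3, -16) = -16
n3 (Quinn): max(-17, -20, 4, -16) = 4
n0 (Chen): min(-6, -5, 4) = -6
Chen at n0 wants the lowest of {n1=-6, n2=-5, n3=4}, so chooses n1.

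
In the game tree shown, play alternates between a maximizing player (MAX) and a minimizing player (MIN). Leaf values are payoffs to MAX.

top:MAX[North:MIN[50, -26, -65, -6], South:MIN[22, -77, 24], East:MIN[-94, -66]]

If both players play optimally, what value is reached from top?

North (MIN): min(50, -26, -65, -6) = -65
South (MIN): min(22, -77, 24) = -77
East (MIN): min(-94, -66) = -94
top (MAX): max(-65, -77, -94) = -65

-65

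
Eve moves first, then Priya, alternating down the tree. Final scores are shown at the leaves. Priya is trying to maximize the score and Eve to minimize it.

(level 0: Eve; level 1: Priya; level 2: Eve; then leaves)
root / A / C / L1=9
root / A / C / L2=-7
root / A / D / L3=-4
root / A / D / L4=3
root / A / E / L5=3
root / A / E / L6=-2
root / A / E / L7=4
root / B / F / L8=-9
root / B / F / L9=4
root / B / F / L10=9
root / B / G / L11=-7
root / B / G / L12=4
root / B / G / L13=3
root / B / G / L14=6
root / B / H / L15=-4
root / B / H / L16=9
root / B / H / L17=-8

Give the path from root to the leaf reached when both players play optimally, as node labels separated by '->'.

C (Eve): min(9, -7) = -7
D (Eve): min(-4, 3) = -4
E (Eve): min(3, -2, 4) = -2
A (Priya): max(-7, -4, -2) = -2
F (Eve): min(-9, 4, 9) = -9
G (Eve): min(-7, 4, 3, 6) = -7
H (Eve): min(-4, 9, -8) = -8
B (Priya): max(-9, -7, -8) = -7
root (Eve): min(-2, -7) = -7
At root, Eve picks B (lowest: -7).
At B, Priya picks G (highest: -7).
At G, Eve picks L11 (lowest: -7).
Terminal value -7.

root -> B -> G -> L11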